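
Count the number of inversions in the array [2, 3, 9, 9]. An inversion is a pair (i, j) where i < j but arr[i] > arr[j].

Finding inversions in [2, 3, 9, 9]:


Total inversions: 0

The array has 0 inversions. It is already sorted.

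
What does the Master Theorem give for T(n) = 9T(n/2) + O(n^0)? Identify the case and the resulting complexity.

Master Theorem for T(n) = 9T(n/2) + O(n^0):

a = 9, b = 2, c = 0
log_b(a) = log_2(9) = 3.1699

Case 1: c = 0 < log_2(9) = 3.1699
T(n) = O(n^(log_2 9))

For T(n) = 9T(n/2) + O(n^0): log_2(9) = 3.1699. This is Case 1 of the Master Theorem (c < log_b(a), work dominated by leaves), giving O(n^(log_2 9)).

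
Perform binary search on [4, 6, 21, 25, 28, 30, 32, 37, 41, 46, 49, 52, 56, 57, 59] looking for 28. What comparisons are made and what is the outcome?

Binary search for 28 in [4, 6, 21, 25, 28, 30, 32, 37, 41, 46, 49, 52, 56, 57, 59]:

lo=0, hi=14, mid=7, arr[mid]=37 -> 37 > 28, search left half
lo=0, hi=6, mid=3, arr[mid]=25 -> 25 < 28, search right half
lo=4, hi=6, mid=5, arr[mid]=30 -> 30 > 28, search left half
lo=4, hi=4, mid=4, arr[mid]=28 -> Found target at index 4!

Binary search finds 28 at index 4 after 4 comparisons. The search repeatedly halves the search space by comparing with the middle element.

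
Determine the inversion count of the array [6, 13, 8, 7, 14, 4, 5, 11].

Finding inversions in [6, 13, 8, 7, 14, 4, 5, 11]:

(0, 5): arr[0]=6 > arr[5]=4
(0, 6): arr[0]=6 > arr[6]=5
(1, 2): arr[1]=13 > arr[2]=8
(1, 3): arr[1]=13 > arr[3]=7
(1, 5): arr[1]=13 > arr[5]=4
(1, 6): arr[1]=13 > arr[6]=5
(1, 7): arr[1]=13 > arr[7]=11
(2, 3): arr[2]=8 > arr[3]=7
(2, 5): arr[2]=8 > arr[5]=4
(2, 6): arr[2]=8 > arr[6]=5
(3, 5): arr[3]=7 > arr[5]=4
(3, 6): arr[3]=7 > arr[6]=5
(4, 5): arr[4]=14 > arr[5]=4
(4, 6): arr[4]=14 > arr[6]=5
(4, 7): arr[4]=14 > arr[7]=11

Total inversions: 15

The array has 15 inversion(s): (0,5), (0,6), (1,2), (1,3), (1,5), (1,6), (1,7), (2,3), (2,5), (2,6), (3,5), (3,6), (4,5), (4,6), (4,7). Each pair (i,j) satisfies i < j and arr[i] > arr[j].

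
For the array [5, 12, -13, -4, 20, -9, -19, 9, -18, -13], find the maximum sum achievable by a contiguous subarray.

Using Kadane's algorithm on [5, 12, -13, -4, 20, -9, -19, 9, -18, -13]:

Scanning through the array:
Position 1 (value 12): max_ending_here = 17, max_so_far = 17
Position 2 (value -13): max_ending_here = 4, max_so_far = 17
Position 3 (value -4): max_ending_here = 0, max_so_far = 17
Position 4 (value 20): max_ending_here = 20, max_so_far = 20
Position 5 (value -9): max_ending_here = 11, max_so_far = 20
Position 6 (value -19): max_ending_here = -8, max_so_far = 20
Position 7 (value 9): max_ending_here = 9, max_so_far = 20
Position 8 (value -18): max_ending_here = -9, max_so_far = 20
Position 9 (value -13): max_ending_here = -13, max_so_far = 20

Maximum subarray: [5, 12, -13, -4, 20]
Maximum sum: 20

The maximum subarray is [5, 12, -13, -4, 20] with sum 20. This subarray runs from index 0 to index 4.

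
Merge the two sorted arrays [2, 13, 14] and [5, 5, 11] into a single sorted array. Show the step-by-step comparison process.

Merging process:

Compare 2 vs 5: take 2 from left. Merged: [2]
Compare 13 vs 5: take 5 from right. Merged: [2, 5]
Compare 13 vs 5: take 5 from right. Merged: [2, 5, 5]
Compare 13 vs 11: take 11 from right. Merged: [2, 5, 5, 11]
Append remaining from left: [13, 14]. Merged: [2, 5, 5, 11, 13, 14]

Final merged array: [2, 5, 5, 11, 13, 14]
Total comparisons: 4

The merged array is [2, 5, 5, 11, 13, 14], requiring 4 comparisons. The merge step runs in O(n) time where n is the total number of elements.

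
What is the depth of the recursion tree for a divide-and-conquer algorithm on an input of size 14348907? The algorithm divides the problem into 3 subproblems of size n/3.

For divide and conquer with division factor 3:

Problem sizes at each level:
Level 0: 14348907
Level 1: 4782969
Level 2: 1594323
Level 3: 531441
Level 4: 177147
Level 5: 59049
Level 6: 19683
Level 7: 6561
Level 8: 2187
Level 9: 729
Level 10: 243
Level 11: 81
Level 12: 27
Level 13: 9
Level 14: 3
Level 15: 1

The root is level 0 and the size-1 base case is level 15 (the tree spans levels 0 through 15, i.e. 16 levels counting the root), so the depth is the number of divisions: log_3(14348907) = 15

The recursion tree depth is log_3(14348907) = 15. At each level, the problem size is divided by 3, so it takes 15 divisions to reduce to a base case of size 1. The algorithm makes 3 recursive calls at each level.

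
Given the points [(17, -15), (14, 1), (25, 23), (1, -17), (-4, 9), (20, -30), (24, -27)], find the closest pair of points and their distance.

Computing all pairwise distances among 7 points:

d((17, -15), (14, 1)) = 16.2788
d((17, -15), (25, 23)) = 38.833
d((17, -15), (1, -17)) = 16.1245
d((17, -15), (-4, 9)) = 31.8904
d((17, -15), (20, -30)) = 15.2971
d((17, -15), (24, -27)) = 13.8924
d((14, 1), (25, 23)) = 24.5967
d((14, 1), (1, -17)) = 22.2036
d((14, 1), (-4, 9)) = 19.6977
d((14, 1), (20, -30)) = 31.5753
d((14, 1), (24, -27)) = 29.7321
d((25, 23), (1, -17)) = 46.6476
d((25, 23), (-4, 9)) = 32.2025
d((25, 23), (20, -30)) = 53.2353
d((25, 23), (24, -27)) = 50.01
d((1, -17), (-4, 9)) = 26.4764
d((1, -17), (20, -30)) = 23.0217
d((1, -17), (24, -27)) = 25.0799
d((-4, 9), (20, -30)) = 45.793
d((-4, 9), (24, -27)) = 45.607
d((20, -30), (24, -27)) = 5.0 <-- minimum

Closest pair: (20, -30) and (24, -27) with distance 5.0

The closest pair is (20, -30) and (24, -27) with Euclidean distance 5.0. For 7 points, brute-force pairwise comparison is shown above. For large n, the divide-and-conquer algorithm (sort by x, recurse on halves, check the dividing strip) achieves O(n log n).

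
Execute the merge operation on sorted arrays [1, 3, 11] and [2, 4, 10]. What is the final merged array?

Merging process:

Compare 1 vs 2: take 1 from left. Merged: [1]
Compare 3 vs 2: take 2 from right. Merged: [1, 2]
Compare 3 vs 4: take 3 from left. Merged: [1, 2, 3]
Compare 11 vs 4: take 4 from right. Merged: [1, 2, 3, 4]
Compare 11 vs 10: take 10 from right. Merged: [1, 2, 3, 4, 10]
Append remaining from left: [11]. Merged: [1, 2, 3, 4, 10, 11]

Final merged array: [1, 2, 3, 4, 10, 11]
Total comparisons: 5

The merged array is [1, 2, 3, 4, 10, 11], requiring 5 comparisons. The merge step runs in O(n) time where n is the total number of elements.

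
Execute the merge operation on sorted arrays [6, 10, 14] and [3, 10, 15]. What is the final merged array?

Merging process:

Compare 6 vs 3: take 3 from right. Merged: [3]
Compare 6 vs 10: take 6 from left. Merged: [3, 6]
Compare 10 vs 10: take 10 from left. Merged: [3, 6, 10]
Compare 14 vs 10: take 10 from right. Merged: [3, 6, 10, 10]
Compare 14 vs 15: take 14 from left. Merged: [3, 6, 10, 10, 14]
Append remaining from right: [15]. Merged: [3, 6, 10, 10, 14, 15]

Final merged array: [3, 6, 10, 10, 14, 15]
Total comparisons: 5

The merged array is [3, 6, 10, 10, 14, 15], requiring 5 comparisons. The merge step runs in O(n) time where n is the total number of elements.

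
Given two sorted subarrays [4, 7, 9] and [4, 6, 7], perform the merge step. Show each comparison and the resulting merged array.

Merging process:

Compare 4 vs 4: take 4 from left. Merged: [4]
Compare 7 vs 4: take 4 from right. Merged: [4, 4]
Compare 7 vs 6: take 6 from right. Merged: [4, 4, 6]
Compare 7 vs 7: take 7 from left. Merged: [4, 4, 6, 7]
Compare 9 vs 7: take 7 from right. Merged: [4, 4, 6, 7, 7]
Append remaining from left: [9]. Merged: [4, 4, 6, 7, 7, 9]

Final merged array: [4, 4, 6, 7, 7, 9]
Total comparisons: 5

The merged array is [4, 4, 6, 7, 7, 9], requiring 5 comparisons. The merge step runs in O(n) time where n is the total number of elements.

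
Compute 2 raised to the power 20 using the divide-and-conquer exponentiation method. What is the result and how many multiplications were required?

Computing 2^20 by squaring (build up from 2^1; each line after the first costs one multiplication):

2^1 = 2
2^2 = (2^1)^2 = 2^2 = 4
2^4 = (2^2)^2 = 4^2 = 16
2^5 = 2 * 2^4 = 2 * 16 = 32
2^10 = (2^5)^2 = 32^2 = 1024
2^20 = (2^10)^2 = 1024^2 = 1048576

Result: 1048576
Multiplications needed: 5 (5 lines after 2^1)

2^20 = 1048576. Using exponentiation by squaring, this requires 5 multiplications. The key idea: if the exponent is even, square the half-power; if odd, multiply by the base once.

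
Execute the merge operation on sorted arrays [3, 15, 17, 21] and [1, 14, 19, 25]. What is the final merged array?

Merging process:

Compare 3 vs 1: take 1 from right. Merged: [1]
Compare 3 vs 14: take 3 from left. Merged: [1, 3]
Compare 15 vs 14: take 14 from right. Merged: [1, 3, 14]
Compare 15 vs 19: take 15 from left. Merged: [1, 3, 14, 15]
Compare 17 vs 19: take 17 from left. Merged: [1, 3, 14, 15, 17]
Compare 21 vs 19: take 19 from right. Merged: [1, 3, 14, 15, 17, 19]
Compare 21 vs 25: take 21 from left. Merged: [1, 3, 14, 15, 17, 19, 21]
Append remaining from right: [25]. Merged: [1, 3, 14, 15, 17, 19, 21, 25]

Final merged array: [1, 3, 14, 15, 17, 19, 21, 25]
Total comparisons: 7

The merged array is [1, 3, 14, 15, 17, 19, 21, 25], requiring 7 comparisons. The merge step runs in O(n) time where n is the total number of elements.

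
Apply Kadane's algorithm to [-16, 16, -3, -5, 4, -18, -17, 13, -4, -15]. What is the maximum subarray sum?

Using Kadane's algorithm on [-16, 16, -3, -5, 4, -18, -17, 13, -4, -15]:

Scanning through the array:
Position 1 (value 16): max_ending_here = 16, max_so_far = 16
Position 2 (value -3): max_ending_here = 13, max_so_far = 16
Position 3 (value -5): max_ending_here = 8, max_so_far = 16
Position 4 (value 4): max_ending_here = 12, max_so_far = 16
Position 5 (value -18): max_ending_here = -6, max_so_far = 16
Position 6 (value -17): max_ending_here = -17, max_so_far = 16
Position 7 (value 13): max_ending_here = 13, max_so_far = 16
Position 8 (value -4): max_ending_here = 9, max_so_far = 16
Position 9 (value -15): max_ending_here = -6, max_so_far = 16

Maximum subarray: [16]
Maximum sum: 16

The maximum subarray is [16] with sum 16. This subarray runs from index 1 to index 1.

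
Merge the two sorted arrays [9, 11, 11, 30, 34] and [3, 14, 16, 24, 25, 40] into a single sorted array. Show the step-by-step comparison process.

Merging process:

Compare 9 vs 3: take 3 from right. Merged: [3]
Compare 9 vs 14: take 9 from left. Merged: [3, 9]
Compare 11 vs 14: take 11 from left. Merged: [3, 9, 11]
Compare 11 vs 14: take 11 from left. Merged: [3, 9, 11, 11]
Compare 30 vs 14: take 14 from right. Merged: [3, 9, 11, 11, 14]
Compare 30 vs 16: take 16 from right. Merged: [3, 9, 11, 11, 14, 16]
Compare 30 vs 24: take 24 from right. Merged: [3, 9, 11, 11, 14, 16, 24]
Compare 30 vs 25: take 25 from right. Merged: [3, 9, 11, 11, 14, 16, 24, 25]
Compare 30 vs 40: take 30 from left. Merged: [3, 9, 11, 11, 14, 16, 24, 25, 30]
Compare 34 vs 40: take 34 from left. Merged: [3, 9, 11, 11, 14, 16, 24, 25, 30, 34]
Append remaining from right: [40]. Merged: [3, 9, 11, 11, 14, 16, 24, 25, 30, 34, 40]

Final merged array: [3, 9, 11, 11, 14, 16, 24, 25, 30, 34, 40]
Total comparisons: 10

The merged array is [3, 9, 11, 11, 14, 16, 24, 25, 30, 34, 40], requiring 10 comparisons. The merge step runs in O(n) time where n is the total number of elements.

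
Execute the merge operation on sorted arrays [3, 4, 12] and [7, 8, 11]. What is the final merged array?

Merging process:

Compare 3 vs 7: take 3 from left. Merged: [3]
Compare 4 vs 7: take 4 from left. Merged: [3, 4]
Compare 12 vs 7: take 7 from right. Merged: [3, 4, 7]
Compare 12 vs 8: take 8 from right. Merged: [3, 4, 7, 8]
Compare 12 vs 11: take 11 from right. Merged: [3, 4, 7, 8, 11]
Append remaining from left: [12]. Merged: [3, 4, 7, 8, 11, 12]

Final merged array: [3, 4, 7, 8, 11, 12]
Total comparisons: 5

The merged array is [3, 4, 7, 8, 11, 12], requiring 5 comparisons. The merge step runs in O(n) time where n is the total number of elements.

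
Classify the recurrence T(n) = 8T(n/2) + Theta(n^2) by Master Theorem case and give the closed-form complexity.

Master Theorem for T(n) = 8T(n/2) + O(n^2):

a = 8, b = 2, c = 2
log_b(a) = log_2(8) = 3.0000

Case 1: c = 2 < log_2(8) = 3.0000
T(n) = O(n^(log_2 8)) = O(n^3)

For T(n) = 8T(n/2) + O(n^2): log_2(8) = 3.0000. This is Case 1 of the Master Theorem (c < log_b(a), work dominated by leaves), giving O(n^3).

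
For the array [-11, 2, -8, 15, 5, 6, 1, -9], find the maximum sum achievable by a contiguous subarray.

Using Kadane's algorithm on [-11, 2, -8, 15, 5, 6, 1, -9]:

Scanning through the array:
Position 1 (value 2): max_ending_here = 2, max_so_far = 2
Position 2 (value -8): max_ending_here = -6, max_so_far = 2
Position 3 (value 15): max_ending_here = 15, max_so_far = 15
Position 4 (value 5): max_ending_here = 20, max_so_far = 20
Position 5 (value 6): max_ending_here = 26, max_so_far = 26
Position 6 (value 1): max_ending_here = 27, max_so_far = 27
Position 7 (value -9): max_ending_here = 18, max_so_far = 27

Maximum subarray: [15, 5, 6, 1]
Maximum sum: 27

The maximum subarray is [15, 5, 6, 1] with sum 27. This subarray runs from index 3 to index 6.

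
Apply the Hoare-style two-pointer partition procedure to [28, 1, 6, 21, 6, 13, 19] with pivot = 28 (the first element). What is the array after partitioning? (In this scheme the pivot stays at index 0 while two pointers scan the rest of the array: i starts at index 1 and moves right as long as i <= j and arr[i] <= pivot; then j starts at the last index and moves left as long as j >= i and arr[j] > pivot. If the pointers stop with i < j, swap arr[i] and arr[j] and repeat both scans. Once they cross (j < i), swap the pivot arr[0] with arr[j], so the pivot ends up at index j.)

Hoare-style two-pointer partition with pivot = 28:

Initial array: [28, 1, 6, 21, 6, 13, 19]

Pointers start at i = 1, j = 6.
i ends at 7, j ends at 6: the pointers have crossed (j < i), so scanning stops.

Swap pivot arr[0] with arr[6] to place pivot at position 6: [19, 1, 6, 21, 6, 13, 28]
Pivot position: 6

After partitioning with pivot 28, the array becomes [19, 1, 6, 21, 6, 13, 28]. The pivot is placed at index 6. All elements to the left of the pivot are <= 28, and all elements to the right are > 28.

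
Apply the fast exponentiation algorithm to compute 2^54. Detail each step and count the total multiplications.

Computing 2^54 by squaring (build up from 2^1; each line after the first costs one multiplication):

2^1 = 2
2^2 = (2^1)^2 = 2^2 = 4
2^3 = 2 * 2^2 = 2 * 4 = 8
2^6 = (2^3)^2 = 8^2 = 64
2^12 = (2^6)^2 = 64^2 = 4096
2^13 = 2 * 2^12 = 2 * 4096 = 8192
2^26 = (2^13)^2 = 8192^2 = 67108864
2^27 = 2 * 2^26 = 2 * 67108864 = 134217728
2^54 = (2^27)^2 = 134217728^2 = 18014398509481984

Result: 18014398509481984
Multiplications needed: 8 (8 lines after 2^1)

2^54 = 18014398509481984. Using exponentiation by squaring, this requires 8 multiplications. The key idea: if the exponent is even, square the half-power; if odd, multiply by the base once.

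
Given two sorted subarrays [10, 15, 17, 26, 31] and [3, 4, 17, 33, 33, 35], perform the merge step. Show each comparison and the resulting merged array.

Merging process:

Compare 10 vs 3: take 3 from right. Merged: [3]
Compare 10 vs 4: take 4 from right. Merged: [3, 4]
Compare 10 vs 17: take 10 from left. Merged: [3, 4, 10]
Compare 15 vs 17: take 15 from left. Merged: [3, 4, 10, 15]
Compare 17 vs 17: take 17 from left. Merged: [3, 4, 10, 15, 17]
Compare 26 vs 17: take 17 from right. Merged: [3, 4, 10, 15, 17, 17]
Compare 26 vs 33: take 26 from left. Merged: [3, 4, 10, 15, 17, 17, 26]
Compare 31 vs 33: take 31 from left. Merged: [3, 4, 10, 15, 17, 17, 26, 31]
Append remaining from right: [33, 33, 35]. Merged: [3, 4, 10, 15, 17, 17, 26, 31, 33, 33, 35]

Final merged array: [3, 4, 10, 15, 17, 17, 26, 31, 33, 33, 35]
Total comparisons: 8

The merged array is [3, 4, 10, 15, 17, 17, 26, 31, 33, 33, 35], requiring 8 comparisons. The merge step runs in O(n) time where n is the total number of elements.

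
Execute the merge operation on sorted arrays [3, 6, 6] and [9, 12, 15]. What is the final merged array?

Merging process:

Compare 3 vs 9: take 3 from left. Merged: [3]
Compare 6 vs 9: take 6 from left. Merged: [3, 6]
Compare 6 vs 9: take 6 from left. Merged: [3, 6, 6]
Append remaining from right: [9, 12, 15]. Merged: [3, 6, 6, 9, 12, 15]

Final merged array: [3, 6, 6, 9, 12, 15]
Total comparisons: 3

The merged array is [3, 6, 6, 9, 12, 15], requiring 3 comparisons. The merge step runs in O(n) time where n is the total number of elements.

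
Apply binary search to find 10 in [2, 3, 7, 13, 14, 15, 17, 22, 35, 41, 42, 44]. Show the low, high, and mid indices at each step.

Binary search for 10 in [2, 3, 7, 13, 14, 15, 17, 22, 35, 41, 42, 44]:

lo=0, hi=11, mid=5, arr[mid]=15 -> 15 > 10, search left half
lo=0, hi=4, mid=2, arr[mid]=7 -> 7 < 10, search right half
lo=3, hi=4, mid=3, arr[mid]=13 -> 13 > 10, search left half
lo=3 > hi=2, target 10 not found

Binary search determines that 10 is not in the array after 3 comparisons. The search space was exhausted without finding the target.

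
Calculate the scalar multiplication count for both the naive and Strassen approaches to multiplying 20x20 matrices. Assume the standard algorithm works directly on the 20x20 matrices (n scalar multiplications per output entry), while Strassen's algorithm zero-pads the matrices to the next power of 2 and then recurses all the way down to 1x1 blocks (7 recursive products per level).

Matrix multiplication for 20x20 matrices:

Strassen's algorithm requires power-of-2 dimensions. Pad 20x20 to 32x32 (next power of 2).

Standard algorithm: 20^3 = 8000 multiplications
Strassen's algorithm: 7^(log2(32)) = 7^5 = 16807 multiplications
Difference: 8000 - 16807 = -8807 (Strassen uses MORE here due to padding overhead — for small or just-over-power-of-2 n, padding can outweigh the per-level savings)

Standard: 8000 multiplications (20^3). Strassen: 16807 multiplications (7^5, after padding to 32x32). Strassen reduces 8 recursive multiplications to 7 at each level.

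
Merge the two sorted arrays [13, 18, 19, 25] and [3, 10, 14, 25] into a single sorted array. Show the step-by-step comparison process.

Merging process:

Compare 13 vs 3: take 3 from right. Merged: [3]
Compare 13 vs 10: take 10 from right. Merged: [3, 10]
Compare 13 vs 14: take 13 from left. Merged: [3, 10, 13]
Compare 18 vs 14: take 14 from right. Merged: [3, 10, 13, 14]
Compare 18 vs 25: take 18 from left. Merged: [3, 10, 13, 14, 18]
Compare 19 vs 25: take 19 from left. Merged: [3, 10, 13, 14, 18, 19]
Compare 25 vs 25: take 25 from left. Merged: [3, 10, 13, 14, 18, 19, 25]
Append remaining from right: [25]. Merged: [3, 10, 13, 14, 18, 19, 25, 25]

Final merged array: [3, 10, 13, 14, 18, 19, 25, 25]
Total comparisons: 7

The merged array is [3, 10, 13, 14, 18, 19, 25, 25], requiring 7 comparisons. The merge step runs in O(n) time where n is the total number of elements.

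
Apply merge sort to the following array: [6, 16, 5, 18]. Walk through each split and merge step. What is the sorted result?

Merge sort trace:

Split: [6, 16, 5, 18] -> [6, 16] and [5, 18]
  Split: [6, 16] -> [6] and [16]
  Merge: [6] + [16] -> [6, 16]
  Split: [5, 18] -> [5] and [18]
  Merge: [5] + [18] -> [5, 18]
Merge: [6, 16] + [5, 18] -> [5, 6, 16, 18]

Final sorted array: [5, 6, 16, 18]

The merge sort proceeds by recursively splitting the array and merging sorted halves.
After all merges, the sorted array is [5, 6, 16, 18].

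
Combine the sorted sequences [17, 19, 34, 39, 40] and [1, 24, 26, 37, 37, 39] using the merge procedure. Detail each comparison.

Merging process:

Compare 17 vs 1: take 1 from right. Merged: [1]
Compare 17 vs 24: take 17 from left. Merged: [1, 17]
Compare 19 vs 24: take 19 from left. Merged: [1, 17, 19]
Compare 34 vs 24: take 24 from right. Merged: [1, 17, 19, 24]
Compare 34 vs 26: take 26 from right. Merged: [1, 17, 19, 24, 26]
Compare 34 vs 37: take 34 from left. Merged: [1, 17, 19, 24, 26, 34]
Compare 39 vs 37: take 37 from right. Merged: [1, 17, 19, 24, 26, 34, 37]
Compare 39 vs 37: take 37 from right. Merged: [1, 17, 19, 24, 26, 34, 37, 37]
Compare 39 vs 39: take 39 from left. Merged: [1, 17, 19, 24, 26, 34, 37, 37, 39]
Compare 40 vs 39: take 39 from right. Merged: [1, 17, 19, 24, 26, 34, 37, 37, 39, 39]
Append remaining from left: [40]. Merged: [1, 17, 19, 24, 26, 34, 37, 37, 39, 39, 40]

Final merged array: [1, 17, 19, 24, 26, 34, 37, 37, 39, 39, 40]
Total comparisons: 10

The merged array is [1, 17, 19, 24, 26, 34, 37, 37, 39, 39, 40], requiring 10 comparisons. The merge step runs in O(n) time where n is the total number of elements.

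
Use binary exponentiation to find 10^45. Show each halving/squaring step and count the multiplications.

Computing 10^45 by squaring (build up from 10^1; each line after the first costs one multiplication):

10^1 = 10
10^2 = (10^1)^2 = 10^2 = 100
10^4 = (10^2)^2 = 100^2 = 10000
10^5 = 10 * 10^4 = 10 * 10000 = 100000
10^10 = (10^5)^2 = 100000^2 = 10000000000
10^11 = 10 * 10^10 = 10 * 10000000000 = 100000000000
10^22 = (10^11)^2 = 100000000000^2 = 10000000000000000000000
10^44 = (10^22)^2 = 10000000000000000000000^2 = 100000000000000000000000000000000000000000000
10^45 = 10 * 10^44 = 10 * 100000000000000000000000000000000000000000000 = 1000000000000000000000000000000000000000000000

Result: 1000000000000000000000000000000000000000000000
Multiplications needed: 8 (8 lines after 10^1)

10^45 = 1000000000000000000000000000000000000000000000. Using exponentiation by squaring, this requires 8 multiplications. The key idea: if the exponent is even, square the half-power; if odd, multiply by the base once.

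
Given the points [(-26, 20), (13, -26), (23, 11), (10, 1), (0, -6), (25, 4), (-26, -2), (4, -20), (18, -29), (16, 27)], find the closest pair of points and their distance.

Computing all pairwise distances among 10 points:

d((-26, 20), (13, -26)) = 60.3075
d((-26, 20), (23, 11)) = 49.8197
d((-26, 20), (10, 1)) = 40.7063
d((-26, 20), (0, -6)) = 36.7696
d((-26, 20), (25, 4)) = 53.4509
d((-26, 20), (-26, -2)) = 22.0
d((-26, 20), (4, -20)) = 50.0
d((-26, 20), (18, -29)) = 65.8559
d((-26, 20), (16, 27)) = 42.5793
d((13, -26), (23, 11)) = 38.3275
d((13, -26), (10, 1)) = 27.1662
d((13, -26), (0, -6)) = 23.8537
d((13, -26), (25, 4)) = 32.311
d((13, -26), (-26, -2)) = 45.793
d((13, -26), (4, -20)) = 10.8167
d((13, -26), (18, -29)) = 5.831 <-- minimum
d((13, -26), (16, 27)) = 53.0848
d((23, 11), (10, 1)) = 16.4012
d((23, 11), (0, -6)) = 28.6007
d((23, 11), (25, 4)) = 7.2801
d((23, 11), (-26, -2)) = 50.6952
d((23, 11), (4, -20)) = 36.3593
d((23, 11), (18, -29)) = 40.3113
d((23, 11), (16, 27)) = 17.4642
d((10, 1), (0, -6)) = 12.2066
d((10, 1), (25, 4)) = 15.2971
d((10, 1), (-26, -2)) = 36.1248
d((10, 1), (4, -20)) = 21.8403
d((10, 1), (18, -29)) = 31.0483
d((10, 1), (16, 27)) = 26.6833
d((0, -6), (25, 4)) = 26.9258
d((0, -6), (-26, -2)) = 26.3059
d((0, -6), (4, -20)) = 14.5602
d((0, -6), (18, -29)) = 29.2062
d((0, -6), (16, 27)) = 36.6742
d((25, 4), (-26, -2)) = 51.3517
d((25, 4), (4, -20)) = 31.8904
d((25, 4), (18, -29)) = 33.7343
d((25, 4), (16, 27)) = 24.6982
d((-26, -2), (4, -20)) = 34.9857
d((-26, -2), (18, -29)) = 51.6236
d((-26, -2), (16, 27)) = 51.0392
d((4, -20), (18, -29)) = 16.6433
d((4, -20), (16, 27)) = 48.5077
d((18, -29), (16, 27)) = 56.0357

Closest pair: (13, -26) and (18, -29) with distance 5.831

The closest pair is (13, -26) and (18, -29) with Euclidean distance 5.831. For 10 points, brute-force pairwise comparison is shown above. For large n, the divide-and-conquer algorithm (sort by x, recurse on halves, check the dividing strip) achieves O(n log n).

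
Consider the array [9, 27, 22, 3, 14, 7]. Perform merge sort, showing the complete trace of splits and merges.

Merge sort trace:

Split: [9, 27, 22, 3, 14, 7] -> [9, 27, 22] and [3, 14, 7]
  Split: [9, 27, 22] -> [9] and [27, 22]
    Split: [27, 22] -> [27] and [22]
    Merge: [27] + [22] -> [22, 27]
  Merge: [9] + [22, 27] -> [9, 22, 27]
  Split: [3, 14, 7] -> [3] and [14, 7]
    Split: [14, 7] -> [14] and [7]
    Merge: [14] + [7] -> [7, 14]
  Merge: [3] + [7, 14] -> [3, 7, 14]
Merge: [9, 22, 27] + [3, 7, 14] -> [3, 7, 9, 14, 22, 27]

Final sorted array: [3, 7, 9, 14, 22, 27]

The merge sort proceeds by recursively splitting the array and merging sorted halves.
After all merges, the sorted array is [3, 7, 9, 14, 22, 27].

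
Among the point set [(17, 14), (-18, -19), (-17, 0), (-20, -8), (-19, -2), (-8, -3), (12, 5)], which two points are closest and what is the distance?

Computing all pairwise distances among 7 points:

d((17, 14), (-18, -19)) = 48.1041
d((17, 14), (-17, 0)) = 36.7696
d((17, 14), (-20, -8)) = 43.0465
d((17, 14), (-19, -2)) = 39.3954
d((17, 14), (-8, -3)) = 30.2324
d((17, 14), (12, 5)) = 10.2956
d((-18, -19), (-17, 0)) = 19.0263
d((-18, -19), (-20, -8)) = 11.1803
d((-18, -19), (-19, -2)) = 17.0294
d((-18, -19), (-8, -3)) = 18.868
d((-18, -19), (12, 5)) = 38.4187
d((-17, 0), (-20, -8)) = 8.544
d((-17, 0), (-19, -2)) = 2.8284 <-- minimum
d((-17, 0), (-8, -3)) = 9.4868
d((-17, 0), (12, 5)) = 29.4279
d((-20, -8), (-19, -2)) = 6.0828
d((-20, -8), (-8, -3)) = 13.0
d((-20, -8), (12, 5)) = 34.5398
d((-19, -2), (-8, -3)) = 11.0454
d((-19, -2), (12, 5)) = 31.7805
d((-8, -3), (12, 5)) = 21.5407

Closest pair: (-17, 0) and (-19, -2) with distance 2.8284

The closest pair is (-17, 0) and (-19, -2) with Euclidean distance 2.8284. For 7 points, brute-force pairwise comparison is shown above. For large n, the divide-and-conquer algorithm (sort by x, recurse on halves, check the dividing strip) achieves O(n log n).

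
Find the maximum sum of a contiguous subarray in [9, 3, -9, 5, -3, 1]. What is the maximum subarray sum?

Using Kadane's algorithm on [9, 3, -9, 5, -3, 1]:

Scanning through the array:
Position 1 (value 3): max_ending_here = 12, max_so_far = 12
Position 2 (value -9): max_ending_here = 3, max_so_far = 12
Position 3 (value 5): max_ending_here = 8, max_so_far = 12
Position 4 (value -3): max_ending_here = 5, max_so_far = 12
Position 5 (value 1): max_ending_here = 6, max_so_far = 12

Maximum subarray: [9, 3]
Maximum sum: 12

The maximum subarray is [9, 3] with sum 12. This subarray runs from index 0 to index 1.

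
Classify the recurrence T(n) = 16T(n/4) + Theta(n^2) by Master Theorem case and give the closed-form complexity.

Master Theorem for T(n) = 16T(n/4) + O(n^2):

a = 16, b = 4, c = 2
log_b(a) = log_4(16) = 2.0000

Case 2: c = 2 = log_4(16) = 2.0000
T(n) = O(n^2 log n) = O(n^2 log n)

For T(n) = 16T(n/4) + O(n^2): log_4(16) = 2.0000. This is Case 2 of the Master Theorem (c = log_b(a), equal work at all levels), giving O(n^2 log n).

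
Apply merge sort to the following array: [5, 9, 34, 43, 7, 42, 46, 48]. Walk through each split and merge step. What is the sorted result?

Merge sort trace:

Split: [5, 9, 34, 43, 7, 42, 46, 48] -> [5, 9, 34, 43] and [7, 42, 46, 48]
  Split: [5, 9, 34, 43] -> [5, 9] and [34, 43]
    Split: [5, 9] -> [5] and [9]
    Merge: [5] + [9] -> [5, 9]
    Split: [34, 43] -> [34] and [43]
    Merge: [34] + [43] -> [34, 43]
  Merge: [5, 9] + [34, 43] -> [5, 9, 34, 43]
  Split: [7, 42, 46, 48] -> [7, 42] and [46, 48]
    Split: [7, 42] -> [7] and [42]
    Merge: [7] + [42] -> [7, 42]
    Split: [46, 48] -> [46] and [48]
    Merge: [46] + [48] -> [46, 48]
  Merge: [7, 42] + [46, 48] -> [7, 42, 46, 48]
Merge: [5, 9, 34, 43] + [7, 42, 46, 48] -> [5, 7, 9, 34, 42, 43, 46, 48]

Final sorted array: [5, 7, 9, 34, 42, 43, 46, 48]

The merge sort proceeds by recursively splitting the array and merging sorted halves.
After all merges, the sorted array is [5, 7, 9, 34, 42, 43, 46, 48].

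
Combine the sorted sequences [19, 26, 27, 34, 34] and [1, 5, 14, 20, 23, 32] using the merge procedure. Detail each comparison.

Merging process:

Compare 19 vs 1: take 1 from right. Merged: [1]
Compare 19 vs 5: take 5 from right. Merged: [1, 5]
Compare 19 vs 14: take 14 from right. Merged: [1, 5, 14]
Compare 19 vs 20: take 19 from left. Merged: [1, 5, 14, 19]
Compare 26 vs 20: take 20 from right. Merged: [1, 5, 14, 19, 20]
Compare 26 vs 23: take 23 from right. Merged: [1, 5, 14, 19, 20, 23]
Compare 26 vs 32: take 26 from left. Merged: [1, 5, 14, 19, 20, 23, 26]
Compare 27 vs 32: take 27 from left. Merged: [1, 5, 14, 19, 20, 23, 26, 27]
Compare 34 vs 32: take 32 from right. Merged: [1, 5, 14, 19, 20, 23, 26, 27, 32]
Append remaining from left: [34, 34]. Merged: [1, 5, 14, 19, 20, 23, 26, 27, 32, 34, 34]

Final merged array: [1, 5, 14, 19, 20, 23, 26, 27, 32, 34, 34]
Total comparisons: 9

The merged array is [1, 5, 14, 19, 20, 23, 26, 27, 32, 34, 34], requiring 9 comparisons. The merge step runs in O(n) time where n is the total number of elements.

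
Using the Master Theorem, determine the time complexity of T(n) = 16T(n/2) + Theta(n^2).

Master Theorem for T(n) = 16T(n/2) + O(n^2):

a = 16, b = 2, c = 2
log_b(a) = log_2(16) = 4.0000

Case 1: c = 2 < log_2(16) = 4.0000
T(n) = O(n^(log_2 16)) = O(n^4)

For T(n) = 16T(n/2) + O(n^2): log_2(16) = 4.0000. This is Case 1 of the Master Theorem (c < log_b(a), work dominated by leaves), giving O(n^4).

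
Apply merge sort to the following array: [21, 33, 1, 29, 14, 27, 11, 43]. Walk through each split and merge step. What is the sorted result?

Merge sort trace:

Split: [21, 33, 1, 29, 14, 27, 11, 43] -> [21, 33, 1, 29] and [14, 27, 11, 43]
  Split: [21, 33, 1, 29] -> [21, 33] and [1, 29]
    Split: [21, 33] -> [21] and [33]
    Merge: [21] + [33] -> [21, 33]
    Split: [1, 29] -> [1] and [29]
    Merge: [1] + [29] -> [1, 29]
  Merge: [21, 33] + [1, 29] -> [1, 21, 29, 33]
  Split: [14, 27, 11, 43] -> [14, 27] and [11, 43]
    Split: [14, 27] -> [14] and [27]
    Merge: [14] + [27] -> [14, 27]
    Split: [11, 43] -> [11] and [43]
    Merge: [11] + [43] -> [11, 43]
  Merge: [14, 27] + [11, 43] -> [11, 14, 27, 43]
Merge: [1, 21, 29, 33] + [11, 14, 27, 43] -> [1, 11, 14, 21, 27, 29, 33, 43]

Final sorted array: [1, 11, 14, 21, 27, 29, 33, 43]

The merge sort proceeds by recursively splitting the array and merging sorted halves.
After all merges, the sorted array is [1, 11, 14, 21, 27, 29, 33, 43].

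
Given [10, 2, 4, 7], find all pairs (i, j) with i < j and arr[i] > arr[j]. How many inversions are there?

Finding inversions in [10, 2, 4, 7]:

(0, 1): arr[0]=10 > arr[1]=2
(0, 2): arr[0]=10 > arr[2]=4
(0, 3): arr[0]=10 > arr[3]=7

Total inversions: 3

The array has 3 inversion(s): (0,1), (0,2), (0,3). Each pair (i,j) satisfies i < j and arr[i] > arr[j].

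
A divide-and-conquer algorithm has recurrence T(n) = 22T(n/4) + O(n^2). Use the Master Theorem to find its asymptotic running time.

Master Theorem for T(n) = 22T(n/4) + O(n^2):

a = 22, b = 4, c = 2
log_b(a) = log_4(22) = 2.2297

Case 1: c = 2 < log_4(22) = 2.2297
T(n) = O(n^(log_4 22))

For T(n) = 22T(n/4) + O(n^2): log_4(22) = 2.2297. This is Case 1 of the Master Theorem (c < log_b(a), work dominated by leaves), giving O(n^(log_4 22)).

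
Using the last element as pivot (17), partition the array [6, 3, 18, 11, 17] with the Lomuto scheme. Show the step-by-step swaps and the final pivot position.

Lomuto partition with pivot = 17:

Initial array: [6, 3, 18, 11, 17]

arr[0]=6 <= 17: swap with position 0, array becomes [6, 3, 18, 11, 17]
arr[1]=3 <= 17: swap with position 1, array becomes [6, 3, 18, 11, 17]
arr[2]=18 > 17: no swap
arr[3]=11 <= 17: swap with position 2, array becomes [6, 3, 11, 18, 17]

Place pivot at position 3: [6, 3, 11, 17, 18]
Pivot position: 3

After partitioning with pivot 17, the array becomes [6, 3, 11, 17, 18]. The pivot is placed at index 3. All elements to the left of the pivot are <= 17, and all elements to the right are > 17.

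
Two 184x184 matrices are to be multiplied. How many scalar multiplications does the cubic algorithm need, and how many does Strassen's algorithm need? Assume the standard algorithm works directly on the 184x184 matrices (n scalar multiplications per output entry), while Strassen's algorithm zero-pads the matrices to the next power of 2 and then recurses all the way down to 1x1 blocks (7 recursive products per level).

Matrix multiplication for 184x184 matrices:

Strassen's algorithm requires power-of-2 dimensions. Pad 184x184 to 256x256 (next power of 2).

Standard algorithm: 184^3 = 6229504 multiplications
Strassen's algorithm: 7^(log2(256)) = 7^8 = 5764801 multiplications
Savings: 6229504 - 5764801 = 464703 multiplications

Standard: 6229504 multiplications (184^3). Strassen: 5764801 multiplications (7^8, after padding to 256x256). Strassen reduces 8 recursive multiplications to 7 at each level.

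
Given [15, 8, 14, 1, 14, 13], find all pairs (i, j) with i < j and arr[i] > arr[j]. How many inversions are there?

Finding inversions in [15, 8, 14, 1, 14, 13]:

(0, 1): arr[0]=15 > arr[1]=8
(0, 2): arr[0]=15 > arr[2]=14
(0, 3): arr[0]=15 > arr[3]=1
(0, 4): arr[0]=15 > arr[4]=14
(0, 5): arr[0]=15 > arr[5]=13
(1, 3): arr[1]=8 > arr[3]=1
(2, 3): arr[2]=14 > arr[3]=1
(2, 5): arr[2]=14 > arr[5]=13
(4, 5): arr[4]=14 > arr[5]=13

Total inversions: 9

The array has 9 inversion(s): (0,1), (0,2), (0,3), (0,4), (0,5), (1,3), (2,3), (2,5), (4,5). Each pair (i,j) satisfies i < j and arr[i] > arr[j].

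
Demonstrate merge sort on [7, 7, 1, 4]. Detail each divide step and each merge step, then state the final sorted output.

Merge sort trace:

Split: [7, 7, 1, 4] -> [7, 7] and [1, 4]
  Split: [7, 7] -> [7] and [7]
  Merge: [7] + [7] -> [7, 7]
  Split: [1, 4] -> [1] and [4]
  Merge: [1] + [4] -> [1, 4]
Merge: [7, 7] + [1, 4] -> [1, 4, 7, 7]

Final sorted array: [1, 4, 7, 7]

The merge sort proceeds by recursively splitting the array and merging sorted halves.
After all merges, the sorted array is [1, 4, 7, 7].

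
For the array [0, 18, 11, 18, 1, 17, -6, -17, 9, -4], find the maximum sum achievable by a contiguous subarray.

Using Kadane's algorithm on [0, 18, 11, 18, 1, 17, -6, -17, 9, -4]:

Scanning through the array:
Position 1 (value 18): max_ending_here = 18, max_so_far = 18
Position 2 (value 11): max_ending_here = 29, max_so_far = 29
Position 3 (value 18): max_ending_here = 47, max_so_far = 47
Position 4 (value 1): max_ending_here = 48, max_so_far = 48
Position 5 (value 17): max_ending_here = 65, max_so_far = 65
Position 6 (value -6): max_ending_here = 59, max_so_far = 65
Position 7 (value -17): max_ending_here = 42, max_so_far = 65
Position 8 (value 9): max_ending_here = 51, max_so_far = 65
Position 9 (value -4): max_ending_here = 47, max_so_far = 65

Maximum subarray: [0, 18, 11, 18, 1, 17]
Maximum sum: 65

The maximum subarray is [0, 18, 11, 18, 1, 17] with sum 65. This subarray runs from index 0 to index 5.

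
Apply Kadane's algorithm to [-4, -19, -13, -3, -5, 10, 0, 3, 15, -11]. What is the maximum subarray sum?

Using Kadane's algorithm on [-4, -19, -13, -3, -5, 10, 0, 3, 15, -11]:

Scanning through the array:
Position 1 (value -19): max_ending_here = -19, max_so_far = -4
Position 2 (value -13): max_ending_here = -13, max_so_far = -4
Position 3 (value -3): max_ending_here = -3, max_so_far = -3
Position 4 (value -5): max_ending_here = -5, max_so_far = -3
Position 5 (value 10): max_ending_here = 10, max_so_far = 10
Position 6 (value 0): max_ending_here = 10, max_so_far = 10
Position 7 (value 3): max_ending_here = 13, max_so_far = 13
Position 8 (value 15): max_ending_here = 28, max_so_far = 28
Position 9 (value -11): max_ending_here = 17, max_so_far = 28

Maximum subarray: [10, 0, 3, 15]
Maximum sum: 28

The maximum subarray is [10, 0, 3, 15] with sum 28. This subarray runs from index 5 to index 8.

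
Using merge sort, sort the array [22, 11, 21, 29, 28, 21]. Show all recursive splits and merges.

Merge sort trace:

Split: [22, 11, 21, 29, 28, 21] -> [22, 11, 21] and [29, 28, 21]
  Split: [22, 11, 21] -> [22] and [11, 21]
    Split: [11, 21] -> [11] and [21]
    Merge: [11] + [21] -> [11, 21]
  Merge: [22] + [11, 21] -> [11, 21, 22]
  Split: [29, 28, 21] -> [29] and [28, 21]
    Split: [28, 21] -> [28] and [21]
    Merge: [28] + [21] -> [21, 28]
  Merge: [29] + [21, 28] -> [21, 28, 29]
Merge: [11, 21, 22] + [21, 28, 29] -> [11, 21, 21, 22, 28, 29]

Final sorted array: [11, 21, 21, 22, 28, 29]

The merge sort proceeds by recursively splitting the array and merging sorted halves.
After all merges, the sorted array is [11, 21, 21, 22, 28, 29].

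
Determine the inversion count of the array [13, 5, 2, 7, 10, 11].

Finding inversions in [13, 5, 2, 7, 10, 11]:

(0, 1): arr[0]=13 > arr[1]=5
(0, 2): arr[0]=13 > arr[2]=2
(0, 3): arr[0]=13 > arr[3]=7
(0, 4): arr[0]=13 > arr[4]=10
(0, 5): arr[0]=13 > arr[5]=11
(1, 2): arr[1]=5 > arr[2]=2

Total inversions: 6

The array has 6 inversion(s): (0,1), (0,2), (0,3), (0,4), (0,5), (1,2). Each pair (i,j) satisfies i < j and arr[i] > arr[j].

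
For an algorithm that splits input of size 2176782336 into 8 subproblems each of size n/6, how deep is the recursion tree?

For divide and conquer with division factor 6:

Problem sizes at each level:
Level 0: 2176782336
Level 1: 362797056
Level 2: 60466176
Level 3: 10077696
Level 4: 1679616
Level 5: 279936
Level 6: 46656
Level 7: 7776
Level 8: 1296
Level 9: 216
Level 10: 36
Level 11: 6
Level 12: 1

The root is level 0 and the size-1 base case is level 12 (the tree spans levels 0 through 12, i.e. 13 levels counting the root), so the depth is the number of divisions: log_6(2176782336) = 12

The recursion tree depth is log_6(2176782336) = 12. At each level, the problem size is divided by 6, so it takes 12 divisions to reduce to a base case of size 1. The algorithm makes 8 recursive calls at each level.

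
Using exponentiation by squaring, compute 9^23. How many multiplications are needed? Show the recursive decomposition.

Computing 9^23 by squaring (build up from 9^1; each line after the first costs one multiplication):

9^1 = 9
9^2 = (9^1)^2 = 9^2 = 81
9^4 = (9^2)^2 = 81^2 = 6561
9^5 = 9 * 9^4 = 9 * 6561 = 59049
9^10 = (9^5)^2 = 59049^2 = 3486784401
9^11 = 9 * 9^10 = 9 * 3486784401 = 31381059609
9^22 = (9^11)^2 = 31381059609^2 = 984770902183611232881
9^23 = 9 * 9^22 = 9 * 984770902183611232881 = 8862938119652501095929

Result: 8862938119652501095929
Multiplications needed: 7 (7 lines after 9^1)

9^23 = 8862938119652501095929. Using exponentiation by squaring, this requires 7 multiplications. The key idea: if the exponent is even, square the half-power; if odd, multiply by the base once.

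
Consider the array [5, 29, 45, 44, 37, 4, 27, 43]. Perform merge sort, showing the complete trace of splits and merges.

Merge sort trace:

Split: [5, 29, 45, 44, 37, 4, 27, 43] -> [5, 29, 45, 44] and [37, 4, 27, 43]
  Split: [5, 29, 45, 44] -> [5, 29] and [45, 44]
    Split: [5, 29] -> [5] and [29]
    Merge: [5] + [29] -> [5, 29]
    Split: [45, 44] -> [45] and [44]
    Merge: [45] + [44] -> [44, 45]
  Merge: [5, 29] + [44, 45] -> [5, 29, 44, 45]
  Split: [37, 4, 27, 43] -> [37, 4] and [27, 43]
    Split: [37, 4] -> [37] and [4]
    Merge: [37] + [4] -> [4, 37]
    Split: [27, 43] -> [27] and [43]
    Merge: [27] + [43] -> [27, 43]
  Merge: [4, 37] + [27, 43] -> [4, 27, 37, 43]
Merge: [5, 29, 44, 45] + [4, 27, 37, 43] -> [4, 5, 27, 29, 37, 43, 44, 45]

Final sorted array: [4, 5, 27, 29, 37, 43, 44, 45]

The merge sort proceeds by recursively splitting the array and merging sorted halves.
After all merges, the sorted array is [4, 5, 27, 29, 37, 43, 44, 45].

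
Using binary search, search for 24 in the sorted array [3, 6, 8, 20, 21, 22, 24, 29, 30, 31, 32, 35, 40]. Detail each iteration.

Binary search for 24 in [3, 6, 8, 20, 21, 22, 24, 29, 30, 31, 32, 35, 40]:

lo=0, hi=12, mid=6, arr[mid]=24 -> Found target at index 6!

Binary search finds 24 at index 6 after 1 comparisons. The search repeatedly halves the search space by comparing with the middle element.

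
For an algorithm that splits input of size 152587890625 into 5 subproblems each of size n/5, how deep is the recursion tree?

For divide and conquer with division factor 5:

Problem sizes at each level:
Level 0: 152587890625
Level 1: 30517578125
Level 2: 6103515625
Level 3: 1220703125
Level 4: 244140625
Level 5: 48828125
Level 6: 9765625
Level 7: 1953125
Level 8: 390625
Level 9: 78125
Level 10: 15625
Level 11: 3125
Level 12: 625
Level 13: 125
Level 14: 25
Level 15: 5
Level 16: 1

The root is level 0 and the size-1 base case is level 16 (the tree spans levels 0 through 16, i.e. 17 levels counting the root), so the depth is the number of divisions: log_5(152587890625) = 16

The recursion tree depth is log_5(152587890625) = 16. At each level, the problem size is divided by 5, so it takes 16 divisions to reduce to a base case of size 1. The algorithm makes 5 recursive calls at each level.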